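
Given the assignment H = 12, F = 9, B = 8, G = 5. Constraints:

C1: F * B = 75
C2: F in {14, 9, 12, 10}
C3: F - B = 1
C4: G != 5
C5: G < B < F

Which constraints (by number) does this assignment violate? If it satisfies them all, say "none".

No — constraints 1 and 4 are not satisfied.

C1: F * B = 9 * 8 = 72, not 75  FAIL
C2: F = 9 is in {14, 9, 12, 10}  OK
C3: F - B = 9 - 8 = 1  OK
C4: G = 5, but 5 is required to differ  FAIL
C5: values 5 < 8 < 9  OK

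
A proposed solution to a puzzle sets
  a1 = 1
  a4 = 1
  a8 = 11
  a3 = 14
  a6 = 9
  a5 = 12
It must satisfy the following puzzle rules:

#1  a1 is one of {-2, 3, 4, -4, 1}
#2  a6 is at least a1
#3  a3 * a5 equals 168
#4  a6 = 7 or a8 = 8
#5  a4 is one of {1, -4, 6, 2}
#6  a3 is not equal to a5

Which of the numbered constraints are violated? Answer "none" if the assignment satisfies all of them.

#1 a1 = 1 is in {-2, 3, 4, -4, 1} — satisfied.
#2 a6 = 9, a1 = 1; 9 ≥ 1 — satisfied.
#3 a3 * a5 = 14 * 12 = 168 — satisfied.
#4 a6 = 9 ≠ 7 and a8 = 11 ≠ 8; both disjuncts false — violated.
#5 a4 = 1 is in {1, -4, 6, 2} — satisfied.
#6 a3 = 14, a5 = 12; distinct — satisfied.

Constraint 4 is violated.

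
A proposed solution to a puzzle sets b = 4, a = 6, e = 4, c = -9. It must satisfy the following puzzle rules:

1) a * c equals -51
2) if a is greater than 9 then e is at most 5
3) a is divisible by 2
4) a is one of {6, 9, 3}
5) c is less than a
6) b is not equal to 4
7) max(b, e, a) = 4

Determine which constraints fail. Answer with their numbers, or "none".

Constraints 1, 6, and 7 do not hold.

1) a * c = 6 * (-9) = -54, not -51  ✗
2) a = 6, not > 9; antecedent false, conditional vacuously true  ✓
3) 6 / 2 = 3, so 2 divides 6  ✓
4) a = 6 is in {6, 9, 3}  ✓
5) c = -9, a = 6; -9 < 6  ✓
6) b = 4, but 4 is required to differ  ✗
7) max(4, 4, 6) = 6, not 4  ✗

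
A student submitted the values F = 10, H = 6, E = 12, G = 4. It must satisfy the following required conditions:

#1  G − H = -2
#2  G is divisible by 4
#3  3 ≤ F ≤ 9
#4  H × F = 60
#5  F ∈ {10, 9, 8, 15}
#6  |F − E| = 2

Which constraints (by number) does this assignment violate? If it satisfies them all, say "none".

#1 G − H = 4 − 6 = -2 — holds.
#2 4 / 4 = 1, so 4 divides 4 — holds.
#3 F = 10 is outside [3, 9] — fails.
#4 H × F = 6 × 10 = 60 — holds.
#5 F = 10 is in {10, 9, 8, 15} — holds.
#6 |10 − 12| = 2 — holds.

No — constraint 3 is not satisfied.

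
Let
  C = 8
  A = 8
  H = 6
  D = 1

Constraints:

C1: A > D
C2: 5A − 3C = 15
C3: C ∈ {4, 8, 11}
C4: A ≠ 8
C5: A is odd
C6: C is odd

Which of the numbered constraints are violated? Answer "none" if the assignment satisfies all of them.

Constraints 2, 4, 5, and 6 are violated.

C1: A = 8, D = 1; 8 > 1 — satisfied.
C2: 5A − 3C = 5(8) − 3(8) = 16, not 15 — violated.
C3: C = 8 is in {4, 8, 11} — satisfied.
C4: A = 8, but 8 is required to differ — violated.
C5: A = 8 is even — violated.
C6: C = 8 is even — violated.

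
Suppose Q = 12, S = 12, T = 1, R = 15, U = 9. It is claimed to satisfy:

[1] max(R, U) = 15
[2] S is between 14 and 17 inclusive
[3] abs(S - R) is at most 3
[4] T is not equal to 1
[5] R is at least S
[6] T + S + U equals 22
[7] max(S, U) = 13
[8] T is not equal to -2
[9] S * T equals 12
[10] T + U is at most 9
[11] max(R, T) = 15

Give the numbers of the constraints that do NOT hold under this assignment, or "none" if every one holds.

Violated: 2, 4, 7, and 10.

[1] max(15, 9) = 15 — satisfied.
[2] S = 12 is outside [14, 17] — violated.
[3] abs(12 - 15) = 3; 3 ≤ 3 — satisfied.
[4] T = 1, but 1 is required to differ — violated.
[5] R = 15, S = 12; 15 ≥ 12 — satisfied.
[6] T + S + U = 1 + 12 + 9 = 22 — satisfied.
[7] max(12, 9) = 12, not 13 — violated.
[8] T = 1, and 1 ≠ -2 — satisfied.
[9] S * T = 12 * 1 = 12 — satisfied.
[10] T + U = 1 + 9 = 10; 10 > 9, bound 9 not met — violated.
[11] max(15, 1) = 15 — satisfied.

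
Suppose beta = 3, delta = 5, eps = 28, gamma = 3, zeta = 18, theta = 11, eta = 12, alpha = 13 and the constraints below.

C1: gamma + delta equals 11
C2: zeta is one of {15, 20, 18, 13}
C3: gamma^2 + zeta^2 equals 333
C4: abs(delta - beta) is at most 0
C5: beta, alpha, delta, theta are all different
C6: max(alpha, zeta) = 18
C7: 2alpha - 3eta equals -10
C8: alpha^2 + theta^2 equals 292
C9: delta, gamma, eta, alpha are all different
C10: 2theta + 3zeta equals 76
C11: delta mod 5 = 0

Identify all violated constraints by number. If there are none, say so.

C1: gamma + delta = 3 + 5 = 8, not 11 — violated.
C2: zeta = 18 is in {15, 20, 18, 13} — satisfied.
C3: gamma^2 + zeta^2 = 3^2 + 18^2 = 9 + 324 = 333 — satisfied.
C4: abs(5 - 3) = 2; 2 > 0, exceeds bound 0 — violated.
C5: values 3, 13, 5, 11 are pairwise distinct — satisfied.
C6: max(13, 18) = 18 — satisfied.
C7: 2alpha - 3eta = 2(13) - 3(12) = -10 — satisfied.
C8: alpha^2 + theta^2 = 13^2 + 11^2 = 169 + 121 = 290, not 292 — violated.
C9: values 5, 3, 12, 13 are pairwise distinct — satisfied.
C10: 2theta + 3zeta = 2(11) + 3(18) = 76 — satisfied.
C11: 5 mod 5 = 0 — satisfied.

No — constraints 1, 4, 8 are not satisfied.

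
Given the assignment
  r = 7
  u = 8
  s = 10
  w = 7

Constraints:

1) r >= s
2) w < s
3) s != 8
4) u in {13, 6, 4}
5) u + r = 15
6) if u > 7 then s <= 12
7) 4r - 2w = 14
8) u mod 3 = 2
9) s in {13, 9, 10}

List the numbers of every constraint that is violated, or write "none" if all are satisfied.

1) r = 7, s = 10; 7 < 10 (want ≥) — violated.
2) w = 7, s = 10; 7 < 10 — satisfied.
3) s = 10, and 10 ≠ 8 — satisfied.
4) u = 8 is not in {13, 6, 4} — violated.
5) u + r = 8 + 7 = 15 — satisfied.
6) u = 8 > 7, so we need s ≤ 12; s = 10 ≤ 12 — satisfied.
7) 4r - 2w = 4(7) - 2(7) = 14 — satisfied.
8) 8 mod 3 = 2 — satisfied.
9) s = 10 is in {13, 9, 10} — satisfied.

No — constraints 1 and 4 are not satisfied.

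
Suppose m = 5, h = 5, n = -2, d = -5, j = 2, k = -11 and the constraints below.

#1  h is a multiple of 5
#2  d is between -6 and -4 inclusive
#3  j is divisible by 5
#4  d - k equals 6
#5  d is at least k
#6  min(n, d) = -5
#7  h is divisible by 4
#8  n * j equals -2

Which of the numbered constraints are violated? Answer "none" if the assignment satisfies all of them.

#1 5 / 5 = 1, so 5 divides 5  ✔
#2 d = -5 lies in [-6, -4]  ✔
#3 2 = 5*0 + 2, so 5 does not divide 2  ✘
#4 d - k = -5 - (-11) = 6  ✔
#5 d = -5, k = -11; -5 ≥ -11  ✔
#6 min(-2, -5) = -5  ✔
#7 5 = 4*1 + 1, so 4 does not divide 5  ✘
#8 n * j = -2 * 2 = -4, not -2  ✘

Constraints 3, 7, and 8 do not hold.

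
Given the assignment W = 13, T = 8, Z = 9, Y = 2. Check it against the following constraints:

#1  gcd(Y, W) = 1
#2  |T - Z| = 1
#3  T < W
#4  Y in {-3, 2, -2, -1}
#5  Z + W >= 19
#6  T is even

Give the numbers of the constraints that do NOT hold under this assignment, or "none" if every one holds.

None — every constraint holds.

#1 gcd(2, 13) = 1 — holds.
#2 |8 - 9| = 1 — holds.
#3 T = 8, W = 13; 8 < 13 — holds.
#4 Y = 2 is in {-3, 2, -2, -1} — holds.
#5 Z + W = 9 + 13 = 22; 22 ≥ 19 — holds.
#6 T = 8 is even — holds.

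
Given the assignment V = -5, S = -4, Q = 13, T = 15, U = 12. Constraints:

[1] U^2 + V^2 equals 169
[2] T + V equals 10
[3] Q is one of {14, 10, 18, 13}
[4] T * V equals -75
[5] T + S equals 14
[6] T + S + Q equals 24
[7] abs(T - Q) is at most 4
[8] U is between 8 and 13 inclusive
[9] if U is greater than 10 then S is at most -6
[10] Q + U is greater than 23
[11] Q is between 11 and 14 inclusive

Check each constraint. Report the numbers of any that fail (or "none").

No — constraints 5, 9 are not satisfied.

[1] U^2 + V^2 = 12^2 + (-5)^2 = 144 + 25 = 169 — satisfied.
[2] T + V = 15 + (-5) = 10 — satisfied.
[3] Q = 13 is in {14, 10, 18, 13} — satisfied.
[4] T * V = 15 * (-5) = -75 — satisfied.
[5] T + S = 15 + (-4) = 11, not 14 — violated.
[6] T + S + Q = 15 + (-4) + 13 = 24 — satisfied.
[7] abs(15 - 13) = 2; 2 ≤ 4 — satisfied.
[8] U = 12 lies in [8, 13] — satisfied.
[9] U = 12 > 10, so we need S ≤ -6; but S = -4 > -6 — violated.
[10] Q + U = 13 + 12 = 25; 25 > 23 — satisfied.
[11] Q = 13 lies in [11, 14] — satisfied.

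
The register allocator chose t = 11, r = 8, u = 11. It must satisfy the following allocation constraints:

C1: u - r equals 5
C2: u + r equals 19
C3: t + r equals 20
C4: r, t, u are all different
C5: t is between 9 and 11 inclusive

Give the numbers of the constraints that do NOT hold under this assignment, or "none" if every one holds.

Violated: 1, 3, and 4.

C1: u - r = 11 - 8 = 3, not 5 — violated.
C2: u + r = 11 + 8 = 19 — satisfied.
C3: t + r = 11 + 8 = 19, not 20 — violated.
C4: t = u = 11, not all different — violated.
C5: t = 11 lies in [9, 11] — satisfied.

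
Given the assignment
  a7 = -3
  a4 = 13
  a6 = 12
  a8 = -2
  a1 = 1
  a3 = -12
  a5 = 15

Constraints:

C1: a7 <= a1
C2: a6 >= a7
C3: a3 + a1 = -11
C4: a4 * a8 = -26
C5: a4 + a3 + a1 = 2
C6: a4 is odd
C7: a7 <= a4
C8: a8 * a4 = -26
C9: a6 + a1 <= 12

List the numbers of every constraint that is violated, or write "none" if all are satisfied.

Violated: 9.

C1: a7 = -3, a1 = 1; -3 ≤ 1  ✓
C2: a6 = 12, a7 = -3; 12 ≥ -3  ✓
C3: a3 + a1 = -12 + 1 = -11  ✓
C4: a4 * a8 = 13 * (-2) = -26  ✓
C5: a4 + a3 + a1 = 13 + (-12) + 1 = 2  ✓
C6: a4 = 13 is odd  ✓
C7: a7 = -3, a4 = 13; -3 ≤ 13  ✓
C8: a8 * a4 = -2 * 13 = -26  ✓
C9: a6 + a1 = 12 + 1 = 13; 13 > 12, bound 12 not met  ✗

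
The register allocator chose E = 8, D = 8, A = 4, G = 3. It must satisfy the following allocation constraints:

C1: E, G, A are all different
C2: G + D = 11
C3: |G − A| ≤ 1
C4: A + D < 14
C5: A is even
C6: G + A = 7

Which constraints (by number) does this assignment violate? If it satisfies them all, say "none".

None — every constraint holds.

C1: values 8, 3, 4 are pairwise distinct — OK.
C2: G + D = 3 + 8 = 11 — OK.
C3: |3 − 4| = 1; 1 ≤ 1 — OK.
C4: A + D = 4 + 8 = 12; 12 < 14 — OK.
C5: A = 4 is even — OK.
C6: G + A = 3 + 4 = 7 — OK.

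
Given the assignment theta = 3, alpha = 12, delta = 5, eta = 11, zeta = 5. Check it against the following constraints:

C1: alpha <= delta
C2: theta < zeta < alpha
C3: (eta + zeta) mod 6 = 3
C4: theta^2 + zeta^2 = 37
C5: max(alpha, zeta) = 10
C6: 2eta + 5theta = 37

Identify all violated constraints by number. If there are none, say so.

C1: alpha = 12, delta = 5; 12 > 5 (want ≤)  ✘
C2: values 3 < 5 < 12  ✔
C3: eta + zeta = 16; 16 mod 6 = 4, not 3  ✘
C4: theta^2 + zeta^2 = 3^2 + 5^2 = 9 + 25 = 34, not 37  ✘
C5: max(12, 5) = 12, not 10  ✘
C6: 2eta + 5theta = 2(11) + 5(3) = 37  ✔

Constraints 1, 3, 4, 5 are violated.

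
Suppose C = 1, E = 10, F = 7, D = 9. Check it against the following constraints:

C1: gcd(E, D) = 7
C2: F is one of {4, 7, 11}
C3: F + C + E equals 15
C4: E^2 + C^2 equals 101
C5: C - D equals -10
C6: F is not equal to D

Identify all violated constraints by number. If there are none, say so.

C1: gcd(10, 9) = 1, not 7 — fails.
C2: F = 7 is in {4, 7, 11} — holds.
C3: F + C + E = 7 + 1 + 10 = 18, not 15 — fails.
C4: E^2 + C^2 = 10^2 + 1^2 = 100 + 1 = 101 — holds.
C5: C - D = 1 - 9 = -8, not -10 — fails.
C6: F = 7, D = 9; distinct — holds.

No — constraints 1, 3, and 5 are not satisfied.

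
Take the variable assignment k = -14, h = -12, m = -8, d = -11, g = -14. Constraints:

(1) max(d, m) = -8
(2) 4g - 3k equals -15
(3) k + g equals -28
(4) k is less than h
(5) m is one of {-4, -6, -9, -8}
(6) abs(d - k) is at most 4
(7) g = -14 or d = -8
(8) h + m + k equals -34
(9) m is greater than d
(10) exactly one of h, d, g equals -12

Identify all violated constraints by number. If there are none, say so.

Violated: 2.

(1) max(-11, -8) = -8  holds
(2) 4g - 3k = 4(-14) - 3(-14) = -14, not -15  fails
(3) k + g = -14 + (-14) = -28  holds
(4) k = -14, h = -12; -14 < -12  holds
(5) m = -8 is in {-4, -6, -9, -8}  holds
(6) abs(-11 - (-14)) = 3; 3 ≤ 4  holds
(7) g = -14 = -14 (first disjunct)  holds
(8) h + m + k = -12 + (-8) + (-14) = -34  holds
(9) m = -8, d = -11; -8 > -11  holds
(10) h=-12, d=-11, g=-14; 1 of them equals -12  holds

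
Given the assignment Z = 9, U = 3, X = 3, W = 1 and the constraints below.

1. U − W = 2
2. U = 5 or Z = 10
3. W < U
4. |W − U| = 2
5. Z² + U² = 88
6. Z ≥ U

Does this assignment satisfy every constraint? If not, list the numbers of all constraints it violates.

No — constraints 2 and 5 are not satisfied.

1. U − W = 3 − 1 = 2  yes
2. U = 3 ≠ 5 and Z = 9 ≠ 10; both disjuncts false  no
3. W = 1, U = 3; 1 < 3  yes
4. |1 − 3| = 2  yes
5. Z² + U² = 9² + 3² = 81 + 9 = 90, not 88  no
6. Z = 9, U = 3; 9 ≥ 3  yes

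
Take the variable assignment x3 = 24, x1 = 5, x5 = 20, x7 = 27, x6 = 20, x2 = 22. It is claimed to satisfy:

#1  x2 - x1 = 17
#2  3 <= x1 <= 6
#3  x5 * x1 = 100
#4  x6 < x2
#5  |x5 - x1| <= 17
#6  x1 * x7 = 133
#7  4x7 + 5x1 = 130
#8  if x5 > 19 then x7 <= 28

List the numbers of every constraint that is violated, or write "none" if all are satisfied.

Constraints 6, 7 are violated.

#1 x2 - x1 = 22 - 5 = 17  yes
#2 x1 = 5 lies in [3, 6]  yes
#3 x5 * x1 = 20 * 5 = 100  yes
#4 x6 = 20, x2 = 22; 20 < 22  yes
#5 |20 - 5| = 15; 15 ≤ 17  yes
#6 x1 * x7 = 5 * 27 = 135, not 133  no
#7 4x7 + 5x1 = 4(27) + 5(5) = 133, not 130  no
#8 x5 = 20 > 19, so we need x7 ≤ 28; x7 = 27 ≤ 28  yes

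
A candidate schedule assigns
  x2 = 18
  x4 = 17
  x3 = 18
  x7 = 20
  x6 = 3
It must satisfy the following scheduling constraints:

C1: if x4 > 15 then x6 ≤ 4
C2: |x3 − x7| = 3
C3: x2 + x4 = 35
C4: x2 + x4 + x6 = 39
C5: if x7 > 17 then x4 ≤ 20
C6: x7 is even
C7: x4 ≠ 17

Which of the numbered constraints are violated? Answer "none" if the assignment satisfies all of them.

No — constraints 2, 4, 7 are not satisfied.

C1: x4 = 17 > 15, so we need x6 ≤ 4; x6 = 3 ≤ 4  holds
C2: |18 − 20| = 2, not 3  fails
C3: x2 + x4 = 18 + 17 = 35  holds
C4: x2 + x4 + x6 = 18 + 17 + 3 = 38, not 39  fails
C5: x7 = 20 > 17, so we need x4 ≤ 20; x4 = 17 ≤ 20  holds
C6: x7 = 20 is even  holds
C7: x4 = 17, but 17 is required to differ  fails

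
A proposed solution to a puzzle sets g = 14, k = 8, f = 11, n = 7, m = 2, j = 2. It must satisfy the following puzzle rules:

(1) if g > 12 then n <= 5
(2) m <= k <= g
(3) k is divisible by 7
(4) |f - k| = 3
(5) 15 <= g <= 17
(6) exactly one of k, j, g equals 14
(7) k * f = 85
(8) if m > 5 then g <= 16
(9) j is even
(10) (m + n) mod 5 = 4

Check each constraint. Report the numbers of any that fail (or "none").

(1) g = 14 > 12, so we need n ≤ 5; but n = 7 > 5 — fails.
(2) values 2 <= 8 <= 14 — holds.
(3) 8 = 7*1 + 1, so 7 does not divide 8 — fails.
(4) |11 - 8| = 3 — holds.
(5) g = 14 is outside [15, 17] — fails.
(6) k=8, j=2, g=14; 1 of them equals 14 — holds.
(7) k * f = 8 * 11 = 88, not 85 — fails.
(8) m = 2, not > 5; antecedent false, conditional vacuously true — holds.
(9) j = 2 is even — holds.
(10) m + n = 9; 9 mod 5 = 4 — holds.

No — constraints 1, 3, 5, 7 are not satisfied.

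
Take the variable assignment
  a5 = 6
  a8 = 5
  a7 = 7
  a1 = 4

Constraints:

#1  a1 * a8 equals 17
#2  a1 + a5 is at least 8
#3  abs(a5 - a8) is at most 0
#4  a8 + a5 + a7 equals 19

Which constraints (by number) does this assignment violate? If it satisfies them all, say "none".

Violated: 1, 3, and 4.

#1 a1 * a8 = 4 * 5 = 20, not 17  fails
#2 a1 + a5 = 4 + 6 = 10; 10 ≥ 8  holds
#3 abs(6 - 5) = 1; 1 > 0, exceeds bound 0  fails
#4 a8 + a5 + a7 = 5 + 6 + 7 = 18, not 19  fails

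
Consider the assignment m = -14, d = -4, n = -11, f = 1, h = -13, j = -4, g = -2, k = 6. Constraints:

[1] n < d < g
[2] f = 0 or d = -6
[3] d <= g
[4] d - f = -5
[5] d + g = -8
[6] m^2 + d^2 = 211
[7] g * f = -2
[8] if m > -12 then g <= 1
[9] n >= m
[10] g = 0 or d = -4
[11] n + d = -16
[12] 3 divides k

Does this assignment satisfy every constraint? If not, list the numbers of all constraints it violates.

[1] values -11 < -4 < -2  ✔
[2] f = 1 ≠ 0 and d = -4 ≠ -6; both disjuncts false  ✘
[3] d = -4, g = -2; -4 ≤ -2  ✔
[4] d - f = -4 - 1 = -5  ✔
[5] d + g = -4 + (-2) = -6, not -8  ✘
[6] m^2 + d^2 = (-14)^2 + (-4)^2 = 196 + 16 = 212, not 211  ✘
[7] g * f = -2 * 1 = -2  ✔
[8] m = -14, not > -12; antecedent false, conditional vacuously true  ✔
[9] n = -11, m = -14; -11 ≥ -14  ✔
[10] g = -2 ≠ 0, but d = -4 = -4 (second disjunct)  ✔
[11] n + d = -11 + (-4) = -15, not -16  ✘
[12] 6 / 3 = 2, so 3 divides 6  ✔

The assignment fails constraints 2, 5, 6, and 11.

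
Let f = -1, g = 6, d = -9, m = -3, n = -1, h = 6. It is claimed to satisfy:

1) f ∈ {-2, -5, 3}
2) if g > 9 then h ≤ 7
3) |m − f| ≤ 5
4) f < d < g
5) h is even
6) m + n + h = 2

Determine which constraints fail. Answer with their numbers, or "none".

1) f = -1 is not in {-2, -5, 3}  FAIL
2) g = 6, not > 9; antecedent false, conditional vacuously true  OK
3) |-3 − (-1)| = 2; 2 ≤ 5  OK
4) values -1, -9, 6; f = -1 is not < d = -9  FAIL
5) h = 6 is even  OK
6) m + n + h = -3 + (-1) + 6 = 2  OK

The assignment fails constraints 1, 4.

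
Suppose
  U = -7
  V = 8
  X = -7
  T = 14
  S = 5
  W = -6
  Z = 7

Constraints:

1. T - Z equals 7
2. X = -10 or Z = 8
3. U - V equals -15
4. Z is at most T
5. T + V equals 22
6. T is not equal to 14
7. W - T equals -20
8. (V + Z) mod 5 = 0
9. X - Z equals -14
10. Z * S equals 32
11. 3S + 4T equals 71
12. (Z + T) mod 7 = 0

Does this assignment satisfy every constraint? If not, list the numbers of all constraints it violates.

Constraints 2, 6, 10 do not hold.

1. T - Z = 14 - 7 = 7 — OK.
2. X = -7 ≠ -10 and Z = 7 ≠ 8; both disjuncts false — violated.
3. U - V = -7 - 8 = -15 — OK.
4. Z = 7, T = 14; 7 ≤ 14 — OK.
5. T + V = 14 + 8 = 22 — OK.
6. T = 14, but 14 is required to differ — violated.
7. W - T = -6 - 14 = -20 — OK.
8. V + Z = 15; 15 mod 5 = 0 — OK.
9. X - Z = -7 - 7 = -14 — OK.
10. Z * S = 7 * 5 = 35, not 32 — violated.
11. 3S + 4T = 3(5) + 4(14) = 71 — OK.
12. Z + T = 21; 21 mod 7 = 0 — OK.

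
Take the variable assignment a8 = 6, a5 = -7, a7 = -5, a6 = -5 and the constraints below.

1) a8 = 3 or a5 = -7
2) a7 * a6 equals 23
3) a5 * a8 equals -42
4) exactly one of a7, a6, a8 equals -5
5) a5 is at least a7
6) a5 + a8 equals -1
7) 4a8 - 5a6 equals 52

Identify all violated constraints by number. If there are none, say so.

Constraints 2, 4, 5, and 7 do not hold.

1) a8 = 6 ≠ 3, but a5 = -7 = -7 (second disjunct) — holds.
2) a7 * a6 = -5 * (-5) = 25, not 23 — fails.
3) a5 * a8 = -7 * 6 = -42 — holds.
4) a7=-5, a6=-5, a8=6; 2 of them equal -5, not exactly one — fails.
5) a5 = -7, a7 = -5; -7 < -5 (want ≥) — fails.
6) a5 + a8 = -7 + 6 = -1 — holds.
7) 4a8 - 5a6 = 4(6) - 5(-5) = 49, not 52 — fails.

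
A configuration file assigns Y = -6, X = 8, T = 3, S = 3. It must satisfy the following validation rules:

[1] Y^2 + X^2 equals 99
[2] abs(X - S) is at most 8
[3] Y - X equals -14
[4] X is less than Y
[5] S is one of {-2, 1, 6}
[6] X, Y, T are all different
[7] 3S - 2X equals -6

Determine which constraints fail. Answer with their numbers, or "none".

Constraints 1, 4, 5, 7 do not hold.

[1] Y^2 + X^2 = (-6)^2 + 8^2 = 36 + 64 = 100, not 99 — fails.
[2] abs(8 - 3) = 5; 5 ≤ 8 — holds.
[3] Y - X = -6 - 8 = -14 — holds.
[4] X = 8, Y = -6; 8 ≥ -6 (want <) — fails.
[5] S = 3 is not in {-2, 1, 6} — fails.
[6] values 8, -6, 3 are pairwise distinct — holds.
[7] 3S - 2X = 3(3) - 2(8) = -7, not -6 — fails.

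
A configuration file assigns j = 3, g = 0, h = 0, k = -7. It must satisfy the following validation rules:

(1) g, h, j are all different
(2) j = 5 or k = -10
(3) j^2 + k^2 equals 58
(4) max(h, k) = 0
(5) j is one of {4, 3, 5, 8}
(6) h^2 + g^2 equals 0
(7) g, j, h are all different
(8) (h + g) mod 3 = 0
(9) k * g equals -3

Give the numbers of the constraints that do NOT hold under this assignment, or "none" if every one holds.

(1) g = h = 0, not all different  false
(2) j = 3 ≠ 5 and k = -7 ≠ -10; both disjuncts false  false
(3) j^2 + k^2 = 3^2 + (-7)^2 = 9 + 49 = 58  true
(4) max(0, -7) = 0  true
(5) j = 3 is in {4, 3, 5, 8}  true
(6) h^2 + g^2 = 0^2 + 0^2 = 0 + 0 = 0  true
(7) g = h = 0, not all different  false
(8) h + g = 0; 0 mod 3 = 0  true
(9) k * g = -7 * 0 = 0, not -3  false

No — constraints 1, 2, 7, and 9 are not satisfied.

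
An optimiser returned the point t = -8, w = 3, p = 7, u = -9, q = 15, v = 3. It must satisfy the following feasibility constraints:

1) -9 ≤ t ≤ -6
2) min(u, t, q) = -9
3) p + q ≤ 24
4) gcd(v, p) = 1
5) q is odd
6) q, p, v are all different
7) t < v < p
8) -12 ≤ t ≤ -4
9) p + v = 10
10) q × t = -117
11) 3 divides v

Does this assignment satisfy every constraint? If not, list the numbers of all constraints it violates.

1) t = -8 lies in [-9, -6] — satisfied.
2) min(-9, -8, 15) = -9 — satisfied.
3) p + q = 7 + 15 = 22; 22 ≤ 24 — satisfied.
4) gcd(3, 7) = 1 — satisfied.
5) q = 15 is odd — satisfied.
6) values 15, 7, 3 are pairwise distinct — satisfied.
7) values -8 < 3 < 7 — satisfied.
8) t = -8 lies in [-12, -4] — satisfied.
9) p + v = 7 + 3 = 10 — satisfied.
10) q × t = 15 × (-8) = -120, not -117 — violated.
11) 3 / 3 = 1, so 3 divides 3 — satisfied.

Constraint 10 does not hold.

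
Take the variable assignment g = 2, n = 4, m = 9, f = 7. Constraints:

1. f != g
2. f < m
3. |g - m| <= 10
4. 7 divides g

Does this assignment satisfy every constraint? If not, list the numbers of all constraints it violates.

Violated: 4.

1. f = 7, g = 2; distinct  holds
2. f = 7, m = 9; 7 < 9  holds
3. |2 - 9| = 7; 7 ≤ 10  holds
4. 2 = 7*0 + 2, so 7 does not divide 2  fails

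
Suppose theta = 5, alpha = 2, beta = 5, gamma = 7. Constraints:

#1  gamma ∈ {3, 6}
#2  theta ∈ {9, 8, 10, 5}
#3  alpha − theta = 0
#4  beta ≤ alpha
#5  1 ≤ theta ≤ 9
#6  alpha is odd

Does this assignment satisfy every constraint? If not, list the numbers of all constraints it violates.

#1 gamma = 7 is not in {3, 6} — does not hold.
#2 theta = 5 is in {9, 8, 10, 5} — holds.
#3 alpha − theta = 2 − 5 = -3, not 0 — does not hold.
#4 beta = 5, alpha = 2; 5 > 2 (want ≤) — does not hold.
#5 theta = 5 lies in [1, 9] — holds.
#6 alpha = 2 is even — does not hold.

Violated: 1, 3, 4, 6.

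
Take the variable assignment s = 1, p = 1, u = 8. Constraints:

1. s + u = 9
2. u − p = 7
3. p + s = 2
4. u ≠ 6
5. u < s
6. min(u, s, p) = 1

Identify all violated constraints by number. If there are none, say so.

Constraint 5 does not hold.

1. s + u = 1 + 8 = 9 — OK.
2. u − p = 8 − 1 = 7 — OK.
3. p + s = 1 + 1 = 2 — OK.
4. u = 8, and 8 ≠ 6 — OK.
5. u = 8, s = 1; 8 ≥ 1 (want <) — violated.
6. min(8, 1, 1) = 1 — OK.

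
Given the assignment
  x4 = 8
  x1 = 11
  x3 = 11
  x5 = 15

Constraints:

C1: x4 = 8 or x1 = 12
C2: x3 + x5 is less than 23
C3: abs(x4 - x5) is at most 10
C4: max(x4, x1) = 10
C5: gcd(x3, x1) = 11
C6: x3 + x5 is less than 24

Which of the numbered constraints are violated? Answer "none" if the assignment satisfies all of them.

C1: x4 = 8 = 8 (first disjunct) — OK.
C2: x3 + x5 = 11 + 15 = 26; 26 ≥ 23, bound 23 not met — violated.
C3: abs(8 - 15) = 7; 7 ≤ 10 — OK.
C4: max(8, 11) = 11, not 10 — violated.
C5: gcd(11, 11) = 11 — OK.
C6: x3 + x5 = 11 + 15 = 26; 26 ≥ 24, bound 24 not met — violated.

Constraints 2, 4, 6 do not hold.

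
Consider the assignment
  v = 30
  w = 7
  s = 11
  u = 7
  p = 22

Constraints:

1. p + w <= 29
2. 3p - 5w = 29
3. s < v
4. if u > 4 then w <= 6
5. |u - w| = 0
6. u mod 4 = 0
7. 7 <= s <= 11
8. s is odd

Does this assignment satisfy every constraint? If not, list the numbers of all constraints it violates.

The assignment fails constraints 2, 4, 6.

1. p + w = 22 + 7 = 29; 29 ≤ 29 — holds.
2. 3p - 5w = 3(22) - 5(7) = 31, not 29 — fails.
3. s = 11, v = 30; 11 < 30 — holds.
4. u = 7 > 4, so we need w ≤ 6; but w = 7 > 6 — fails.
5. |7 - 7| = 0 — holds.
6. 7 mod 4 = 3, not 0 — fails.
7. s = 11 lies in [7, 11] — holds.
8. s = 11 is odd — holds.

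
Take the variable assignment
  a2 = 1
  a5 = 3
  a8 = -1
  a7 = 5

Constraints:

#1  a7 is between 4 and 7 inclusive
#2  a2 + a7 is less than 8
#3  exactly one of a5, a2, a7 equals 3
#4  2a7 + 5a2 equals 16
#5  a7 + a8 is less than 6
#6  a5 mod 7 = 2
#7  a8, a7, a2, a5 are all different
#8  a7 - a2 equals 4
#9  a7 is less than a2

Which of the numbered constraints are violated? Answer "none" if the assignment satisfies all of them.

#1 a7 = 5 lies in [4, 7] — OK.
#2 a2 + a7 = 1 + 5 = 6; 6 < 8 — OK.
#3 a5=3, a2=1, a7=5; 1 of them equals 3 — OK.
#4 2a7 + 5a2 = 2(5) + 5(1) = 15, not 16 — violated.
#5 a7 + a8 = 5 + (-1) = 4; 4 < 6 — OK.
#6 3 mod 7 = 3, not 2 — violated.
#7 values -1, 5, 1, 3 are pairwise distinct — OK.
#8 a7 - a2 = 5 - 1 = 4 — OK.
#9 a7 = 5, a2 = 1; 5 ≥ 1 (want <) — violated.

No — constraints 4, 6, and 9 are not satisfied.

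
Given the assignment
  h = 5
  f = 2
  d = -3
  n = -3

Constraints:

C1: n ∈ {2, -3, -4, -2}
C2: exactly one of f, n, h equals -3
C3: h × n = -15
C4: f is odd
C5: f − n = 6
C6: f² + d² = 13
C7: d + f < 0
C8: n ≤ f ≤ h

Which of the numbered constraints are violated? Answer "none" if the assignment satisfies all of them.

No — constraints 4, 5 are not satisfied.

C1: n = -3 is in {2, -3, -4, -2} — holds.
C2: f=2, n=-3, h=5; 1 of them equals -3 — holds.
C3: h × n = 5 × (-3) = -15 — holds.
C4: f = 2 is even — does not hold.
C5: f − n = 2 − (-3) = 5, not 6 — does not hold.
C6: f² + d² = 2² + (-3)² = 4 + 9 = 13 — holds.
C7: d + f = -3 + 2 = -1; -1 < 0 — holds.
C8: values -3 ≤ 2 ≤ 5 — holds.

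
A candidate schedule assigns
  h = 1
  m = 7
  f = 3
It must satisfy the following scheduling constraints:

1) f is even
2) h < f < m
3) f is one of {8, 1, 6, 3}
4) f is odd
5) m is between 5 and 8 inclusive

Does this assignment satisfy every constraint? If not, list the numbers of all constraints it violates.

1) f = 3 is odd — does not hold.
2) values 1 < 3 < 7 — holds.
3) f = 3 is in {8, 1, 6, 3} — holds.
4) f = 3 is odd — holds.
5) m = 7 lies in [5, 8] — holds.

Violated: 1.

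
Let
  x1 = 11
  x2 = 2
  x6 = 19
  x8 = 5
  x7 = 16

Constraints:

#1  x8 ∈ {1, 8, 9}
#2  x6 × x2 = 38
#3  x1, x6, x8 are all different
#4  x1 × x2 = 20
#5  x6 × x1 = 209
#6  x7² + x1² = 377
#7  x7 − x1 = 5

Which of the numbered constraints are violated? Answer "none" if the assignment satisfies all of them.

Constraints 1, 4 are violated.

#1 x8 = 5 is not in {1, 8, 9}  fails
#2 x6 × x2 = 19 × 2 = 38  holds
#3 values 11, 19, 5 are pairwise distinct  holds
#4 x1 × x2 = 11 × 2 = 22, not 20  fails
#5 x6 × x1 = 19 × 11 = 209  holds
#6 x7² + x1² = 16² + 11² = 256 + 121 = 377  holds
#7 x7 − x1 = 16 − 11 = 5  holds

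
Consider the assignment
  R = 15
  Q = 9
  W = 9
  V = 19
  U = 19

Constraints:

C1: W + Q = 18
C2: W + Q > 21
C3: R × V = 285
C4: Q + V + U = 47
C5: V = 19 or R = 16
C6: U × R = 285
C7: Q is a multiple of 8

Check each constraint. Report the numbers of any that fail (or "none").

C1: W + Q = 9 + 9 = 18  true
C2: W + Q = 9 + 9 = 18; 18 ≤ 21, bound 21 not met  false
C3: R × V = 15 × 19 = 285  true
C4: Q + V + U = 9 + 19 + 19 = 47  true
C5: V = 19 = 19 (first disjunct)  true
C6: U × R = 19 × 15 = 285  true
C7: 9 = 8×1 + 1, so 8 does not divide 9  false

Constraints 2 and 7 do not hold.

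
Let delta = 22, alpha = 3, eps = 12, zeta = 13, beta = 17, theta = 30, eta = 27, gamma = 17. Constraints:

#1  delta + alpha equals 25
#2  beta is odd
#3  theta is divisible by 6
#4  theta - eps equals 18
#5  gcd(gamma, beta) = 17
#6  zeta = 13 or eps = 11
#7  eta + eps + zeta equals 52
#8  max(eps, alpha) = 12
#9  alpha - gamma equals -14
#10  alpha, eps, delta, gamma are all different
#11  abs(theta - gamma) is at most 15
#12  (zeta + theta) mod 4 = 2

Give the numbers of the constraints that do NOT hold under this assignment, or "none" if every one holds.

Constraint 12 is violated.

#1 delta + alpha = 22 + 3 = 25 — holds.
#2 beta = 17 is odd — holds.
#3 30 / 6 = 5, so 6 divides 30 — holds.
#4 theta - eps = 30 - 12 = 18 — holds.
#5 gcd(17, 17) = 17 — holds.
#6 zeta = 13 = 13 (first disjunct) — holds.
#7 eta + eps + zeta = 27 + 12 + 13 = 52 — holds.
#8 max(12, 3) = 12 — holds.
#9 alpha - gamma = 3 - 17 = -14 — holds.
#10 values 3, 12, 22, 17 are pairwise distinct — holds.
#11 abs(30 - 17) = 13; 13 ≤ 15 — holds.
#12 zeta + theta = 43; 43 mod 4 = 3, not 2 — does not hold.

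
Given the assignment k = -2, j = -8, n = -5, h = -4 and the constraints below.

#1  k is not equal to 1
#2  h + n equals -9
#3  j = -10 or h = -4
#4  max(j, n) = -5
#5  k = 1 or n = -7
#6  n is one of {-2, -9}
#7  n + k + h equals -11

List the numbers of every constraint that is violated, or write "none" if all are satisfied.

Constraints 5, 6 do not hold.

#1 k = -2, and -2 ≠ 1  yes
#2 h + n = -4 + (-5) = -9  yes
#3 j = -8 ≠ -10, but h = -4 = -4 (second disjunct)  yes
#4 max(-8, -5) = -5  yes
#5 k = -2 ≠ 1 and n = -5 ≠ -7; both disjuncts false  no
#6 n = -5 is not in {-2, -9}  no
#7 n + k + h = -5 + (-2) + (-4) = -11  yes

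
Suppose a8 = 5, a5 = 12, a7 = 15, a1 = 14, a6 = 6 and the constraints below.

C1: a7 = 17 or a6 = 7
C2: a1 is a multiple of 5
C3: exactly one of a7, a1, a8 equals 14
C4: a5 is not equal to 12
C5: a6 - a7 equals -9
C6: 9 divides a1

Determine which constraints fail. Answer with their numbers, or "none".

Constraints 1, 2, 4, and 6 are violated.

C1: a7 = 15 ≠ 17 and a6 = 6 ≠ 7; both disjuncts false  no
C2: 14 = 5*2 + 4, so 5 does not divide 14  no
C3: a7=15, a1=14, a8=5; 1 of them equals 14  yes
C4: a5 = 12, but 12 is required to differ  no
C5: a6 - a7 = 6 - 15 = -9  yes
C6: 14 = 9*1 + 5, so 9 does not divide 14  no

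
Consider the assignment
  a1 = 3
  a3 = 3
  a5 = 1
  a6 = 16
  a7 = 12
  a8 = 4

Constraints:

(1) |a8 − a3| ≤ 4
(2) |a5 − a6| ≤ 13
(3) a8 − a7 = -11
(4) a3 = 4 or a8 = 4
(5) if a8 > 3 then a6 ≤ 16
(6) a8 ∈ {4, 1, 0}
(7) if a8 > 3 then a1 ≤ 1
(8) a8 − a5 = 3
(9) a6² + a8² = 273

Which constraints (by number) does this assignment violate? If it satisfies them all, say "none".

(1) |4 − 3| = 1; 1 ≤ 4 — holds.
(2) |1 − 16| = 15; 15 > 13, exceeds bound 13 — does not hold.
(3) a8 − a7 = 4 − 12 = -8, not -11 — does not hold.
(4) a3 = 3 ≠ 4, but a8 = 4 = 4 (second disjunct) — holds.
(5) a8 = 4 > 3, so we need a6 ≤ 16; a6 = 16 ≤ 16 — holds.
(6) a8 = 4 is in {4, 1, 0} — holds.
(7) a8 = 4 > 3, so we need a1 ≤ 1; but a1 = 3 > 1 — does not hold.
(8) a8 − a5 = 4 − 1 = 3 — holds.
(9) a6² + a8² = 16² + 4² = 256 + 16 = 272, not 273 — does not hold.

The assignment fails constraints 2, 3, 7, 9.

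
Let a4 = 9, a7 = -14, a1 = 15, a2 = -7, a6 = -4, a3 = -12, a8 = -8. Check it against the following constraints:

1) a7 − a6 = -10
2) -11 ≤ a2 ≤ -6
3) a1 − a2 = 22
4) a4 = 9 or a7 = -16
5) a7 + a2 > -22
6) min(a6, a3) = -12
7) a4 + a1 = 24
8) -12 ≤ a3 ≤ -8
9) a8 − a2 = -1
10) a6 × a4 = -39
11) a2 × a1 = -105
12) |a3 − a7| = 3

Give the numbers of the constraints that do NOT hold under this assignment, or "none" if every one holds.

Constraints 10 and 12 are violated.

1) a7 − a6 = -14 − (-4) = -10  OK
2) a2 = -7 lies in [-11, -6]  OK
3) a1 − a2 = 15 − (-7) = 22  OK
4) a4 = 9 = 9 (first disjunct)  OK
5) a7 + a2 = -14 + (-7) = -21; -21 > -22  OK
6) min(-4, -12) = -12  OK
7) a4 + a1 = 9 + 15 = 24  OK
8) a3 = -12 lies in [-12, -8]  OK
9) a8 − a2 = -8 − (-7) = -1  OK
10) a6 × a4 = -4 × 9 = -36, not -39  FAIL
11) a2 × a1 = -7 × 15 = -105  OK
12) |-12 − (-14)| = 2, not 3  FAIL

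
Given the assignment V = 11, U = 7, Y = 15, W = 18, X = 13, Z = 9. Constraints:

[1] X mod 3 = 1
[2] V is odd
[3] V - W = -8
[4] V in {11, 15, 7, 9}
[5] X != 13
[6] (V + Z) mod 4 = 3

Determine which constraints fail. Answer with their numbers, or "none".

The assignment fails constraints 3, 5, 6.

[1] 13 mod 3 = 1  yes
[2] V = 11 is odd  yes
[3] V - W = 11 - 18 = -7, not -8  no
[4] V = 11 is in {11, 15, 7, 9}  yes
[5] X = 13, but 13 is required to differ  no
[6] V + Z = 20; 20 mod 4 = 0, not 3  no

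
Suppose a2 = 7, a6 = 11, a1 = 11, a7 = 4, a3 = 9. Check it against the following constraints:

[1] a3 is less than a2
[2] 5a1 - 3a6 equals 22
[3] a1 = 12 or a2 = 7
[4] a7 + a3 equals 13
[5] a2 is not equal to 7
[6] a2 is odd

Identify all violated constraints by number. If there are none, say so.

[1] a3 = 9, a2 = 7; 9 ≥ 7 (want <) — violated.
[2] 5a1 - 3a6 = 5(11) - 3(11) = 22 — OK.
[3] a1 = 11 ≠ 12, but a2 = 7 = 7 (second disjunct) — OK.
[4] a7 + a3 = 4 + 9 = 13 — OK.
[5] a2 = 7, but 7 is required to differ — violated.
[6] a2 = 7 is odd — OK.

The assignment fails constraints 1 and 5.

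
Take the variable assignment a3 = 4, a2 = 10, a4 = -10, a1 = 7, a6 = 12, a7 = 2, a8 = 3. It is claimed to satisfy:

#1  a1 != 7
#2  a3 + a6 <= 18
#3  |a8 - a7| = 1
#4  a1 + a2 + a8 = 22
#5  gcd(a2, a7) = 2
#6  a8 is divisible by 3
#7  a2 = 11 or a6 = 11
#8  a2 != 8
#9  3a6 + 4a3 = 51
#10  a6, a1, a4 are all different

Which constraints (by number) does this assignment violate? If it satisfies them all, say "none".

Violated: 1, 4, 7, and 9.

#1 a1 = 7, but 7 is required to differ — fails.
#2 a3 + a6 = 4 + 12 = 16; 16 ≤ 18 — holds.
#3 |3 - 2| = 1 — holds.
#4 a1 + a2 + a8 = 7 + 10 + 3 = 20, not 22 — fails.
#5 gcd(10, 2) = 2 — holds.
#6 3 / 3 = 1, so 3 divides 3 — holds.
#7 a2 = 10 ≠ 11 and a6 = 12 ≠ 11; both disjuncts false — fails.
#8 a2 = 10, and 10 ≠ 8 — holds.
#9 3a6 + 4a3 = 3(12) + 4(4) = 52, not 51 — fails.
#10 values 12, 7, -10 are pairwise distinct — holds.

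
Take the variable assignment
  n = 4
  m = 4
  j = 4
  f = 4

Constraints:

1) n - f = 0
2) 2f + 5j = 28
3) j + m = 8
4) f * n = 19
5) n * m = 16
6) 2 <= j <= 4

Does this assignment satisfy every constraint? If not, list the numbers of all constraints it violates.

1) n - f = 4 - 4 = 0  ✓
2) 2f + 5j = 2(4) + 5(4) = 28  ✓
3) j + m = 4 + 4 = 8  ✓
4) f * n = 4 * 4 = 16, not 19  ✗
5) n * m = 4 * 4 = 16  ✓
6) j = 4 lies in [2, 4]  ✓

Violated: 4.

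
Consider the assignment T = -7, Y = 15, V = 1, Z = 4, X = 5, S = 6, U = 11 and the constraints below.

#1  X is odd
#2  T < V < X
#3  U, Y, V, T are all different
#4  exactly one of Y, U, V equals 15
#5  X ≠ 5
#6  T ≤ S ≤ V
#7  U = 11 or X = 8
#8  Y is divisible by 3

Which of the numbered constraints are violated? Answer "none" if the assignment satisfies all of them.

#1 X = 5 is odd — holds.
#2 values -7 < 1 < 5 — holds.
#3 values 11, 15, 1, -7 are pairwise distinct — holds.
#4 Y=15, U=11, V=1; 1 of them equals 15 — holds.
#5 X = 5, but 5 is required to differ — does not hold.
#6 values -7, 6, 1; S = 6 is not ≤ V = 1 — does not hold.
#7 U = 11 = 11 (first disjunct) — holds.
#8 15 / 3 = 5, so 3 divides 15 — holds.

Violated: 5 and 6.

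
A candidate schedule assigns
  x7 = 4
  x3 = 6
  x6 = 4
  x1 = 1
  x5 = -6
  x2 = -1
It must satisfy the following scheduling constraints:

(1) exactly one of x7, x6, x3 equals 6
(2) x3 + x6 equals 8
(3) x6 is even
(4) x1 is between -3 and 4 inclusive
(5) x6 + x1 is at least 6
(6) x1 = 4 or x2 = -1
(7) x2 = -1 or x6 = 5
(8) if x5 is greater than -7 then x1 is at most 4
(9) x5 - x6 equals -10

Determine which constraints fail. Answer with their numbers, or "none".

The assignment fails constraints 2 and 5.

(1) x7=4, x6=4, x3=6; 1 of them equals 6  true
(2) x3 + x6 = 6 + 4 = 10, not 8  false
(3) x6 = 4 is even  true
(4) x1 = 1 lies in [-3, 4]  true
(5) x6 + x1 = 4 + 1 = 5; 5 < 6, bound 6 not met  false
(6) x1 = 1 ≠ 4, but x2 = -1 = -1 (second disjunct)  true
(7) x2 = -1 = -1 (first disjunct)  true
(8) x5 = -6 > -7, so we need x1 ≤ 4; x1 = 1 ≤ 4  true
(9) x5 - x6 = -6 - 4 = -10  true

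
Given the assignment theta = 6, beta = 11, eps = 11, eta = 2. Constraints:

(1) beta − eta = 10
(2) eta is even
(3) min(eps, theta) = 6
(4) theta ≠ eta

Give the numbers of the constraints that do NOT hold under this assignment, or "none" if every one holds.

Violated: 1.

(1) beta − eta = 11 − 2 = 9, not 10 — fails.
(2) eta = 2 is even — holds.
(3) min(11, 6) = 6 — holds.
(4) theta = 6, eta = 2; distinct — holds.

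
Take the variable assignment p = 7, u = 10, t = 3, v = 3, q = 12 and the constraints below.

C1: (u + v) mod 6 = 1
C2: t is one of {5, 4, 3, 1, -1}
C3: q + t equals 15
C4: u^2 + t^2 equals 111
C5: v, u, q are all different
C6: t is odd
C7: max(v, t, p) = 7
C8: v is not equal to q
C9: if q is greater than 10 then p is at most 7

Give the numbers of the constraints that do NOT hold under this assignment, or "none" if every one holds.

C1: u + v = 13; 13 mod 6 = 1 — OK.
C2: t = 3 is in {5, 4, 3, 1, -1} — OK.
C3: q + t = 12 + 3 = 15 — OK.
C4: u^2 + t^2 = 10^2 + 3^2 = 100 + 9 = 109, not 111 — violated.
C5: values 3, 10, 12 are pairwise distinct — OK.
C6: t = 3 is odd — OK.
C7: max(3, 3, 7) = 7 — OK.
C8: v = 3, q = 12; distinct — OK.
C9: q = 12 > 10, so we need p ≤ 7; p = 7 ≤ 7 — OK.

The assignment fails constraint 4.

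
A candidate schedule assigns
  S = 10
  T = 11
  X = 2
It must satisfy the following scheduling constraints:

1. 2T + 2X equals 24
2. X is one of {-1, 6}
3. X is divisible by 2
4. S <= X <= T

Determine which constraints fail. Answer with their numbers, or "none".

1. 2T + 2X = 2(11) + 2(2) = 26, not 24 — does not hold.
2. X = 2 is not in {-1, 6} — does not hold.
3. 2 / 2 = 1, so 2 divides 2 — holds.
4. values 10, 2, 11; S = 10 is not <= X = 2 — does not hold.

Constraints 1, 2, 4 do not hold.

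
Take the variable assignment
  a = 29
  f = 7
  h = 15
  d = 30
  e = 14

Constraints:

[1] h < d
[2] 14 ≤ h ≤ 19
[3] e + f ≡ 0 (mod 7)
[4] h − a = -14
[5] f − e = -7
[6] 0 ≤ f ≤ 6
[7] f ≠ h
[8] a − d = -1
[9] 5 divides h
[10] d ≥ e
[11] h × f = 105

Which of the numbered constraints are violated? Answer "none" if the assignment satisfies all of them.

[1] h = 15, d = 30; 15 < 30 — OK.
[2] h = 15 lies in [14, 19] — OK.
[3] e + f = 21; 21 mod 7 = 0 — OK.
[4] h − a = 15 − 29 = -14 — OK.
[5] f − e = 7 − 14 = -7 — OK.
[6] f = 7 is outside [0, 6] — violated.
[7] f = 7, h = 15; distinct — OK.
[8] a − d = 29 − 30 = -1 — OK.
[9] 15 / 5 = 3, so 5 divides 15 — OK.
[10] d = 30, e = 14; 30 ≥ 14 — OK.
[11] h × f = 15 × 7 = 105 — OK.

Constraint 6 does not hold.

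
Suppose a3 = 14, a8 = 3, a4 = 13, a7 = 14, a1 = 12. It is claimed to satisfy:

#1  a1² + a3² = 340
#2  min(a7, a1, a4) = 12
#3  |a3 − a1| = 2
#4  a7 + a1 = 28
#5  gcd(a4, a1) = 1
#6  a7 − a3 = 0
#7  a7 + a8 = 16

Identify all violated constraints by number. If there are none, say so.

Constraints 4 and 7 are violated.

#1 a1² + a3² = 12² + 14² = 144 + 196 = 340 — holds.
#2 min(14, 12, 13) = 12 — holds.
#3 |14 − 12| = 2 — holds.
#4 a7 + a1 = 14 + 12 = 26, not 28 — fails.
#5 gcd(13, 12) = 1 — holds.
#6 a7 − a3 = 14 − 14 = 0 — holds.
#7 a7 + a8 = 14 + 3 = 17, not 16 — fails.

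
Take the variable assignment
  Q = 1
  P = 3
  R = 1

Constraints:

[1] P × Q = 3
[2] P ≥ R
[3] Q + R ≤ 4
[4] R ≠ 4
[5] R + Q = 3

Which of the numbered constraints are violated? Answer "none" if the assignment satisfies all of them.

[1] P × Q = 3 × 1 = 3 — satisfied.
[2] P = 3, R = 1; 3 ≥ 1 — satisfied.
[3] Q + R = 1 + 1 = 2; 2 ≤ 4 — satisfied.
[4] R = 1, and 1 ≠ 4 — satisfied.
[5] R + Q = 1 + 1 = 2, not 3 — violated.

No — constraint 5 is not satisfied.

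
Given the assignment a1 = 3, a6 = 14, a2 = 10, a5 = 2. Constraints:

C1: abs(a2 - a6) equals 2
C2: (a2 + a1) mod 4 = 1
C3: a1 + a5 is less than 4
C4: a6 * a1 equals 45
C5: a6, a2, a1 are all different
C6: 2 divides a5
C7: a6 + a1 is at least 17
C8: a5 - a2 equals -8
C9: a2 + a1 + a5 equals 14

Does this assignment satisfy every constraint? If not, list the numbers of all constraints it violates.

C1: abs(10 - 14) = 4, not 2  FAIL
C2: a2 + a1 = 13; 13 mod 4 = 1  OK
C3: a1 + a5 = 3 + 2 = 5; 5 ≥ 4, bound 4 not met  FAIL
C4: a6 * a1 = 14 * 3 = 42, not 45  FAIL
C5: values 14, 10, 3 are pairwise distinct  OK
C6: 2 / 2 = 1, so 2 divides 2  OK
C7: a6 + a1 = 14 + 3 = 17; 17 ≥ 17  OK
C8: a5 - a2 = 2 - 10 = -8  OK
C9: a2 + a1 + a5 = 10 + 3 + 2 = 15, not 14  FAIL

The assignment fails constraints 1, 3, 4, 9.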